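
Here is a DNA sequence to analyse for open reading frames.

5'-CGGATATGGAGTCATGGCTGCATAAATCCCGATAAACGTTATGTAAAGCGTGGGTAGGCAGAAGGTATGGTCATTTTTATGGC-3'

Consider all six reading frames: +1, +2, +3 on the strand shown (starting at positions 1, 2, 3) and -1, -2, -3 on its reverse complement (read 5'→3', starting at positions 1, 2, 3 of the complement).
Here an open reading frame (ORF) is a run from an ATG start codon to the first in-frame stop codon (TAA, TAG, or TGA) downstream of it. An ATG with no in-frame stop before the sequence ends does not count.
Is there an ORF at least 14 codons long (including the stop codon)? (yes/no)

no

Reverse complement (5'→3'): GCCATAAAAATGACCATACCTTCTGCCTACCCACGCTTTACATAACGTTTATCGGGATTTATGCAGCCATGACTCCATATCCG
Frame +1: CGG ATA TGG AGT CAT GGC TGC ATA AAT CCC GAT AAA CGT TAT GTA AAG CGT GGG TAG GCA GAA GGT ATG GTC ATT TTT ATG — no ATG→stop ORF.
Frame +2: GGA TAT GGA GTC ATG GCT GCA TAA ATC CCG ATA AAC GTT ATG TAA AGC GTG GGT AGG CAG AAG GTA TGG TCA TTT TTA TGG — ATG at 14, stop TAA at 23 → 12 nt; ATG at 41, stop TAA at 44 → 6 nt.
Frame +3: GAT ATG GAG TCA TGG CTG CAT AAA TCC CGA TAA ACG TTA TGT AAA GCG TGG GTA GGC AGA AGG TAT GGT CAT TTT TAT GGC — ATG at 6, stop TAA at 33 → 30 nt.
Frame -1: GCC ATA AAA ATG ACC ATA CCT TCT GCC TAC CCA CGC TTT ACA TAA CGT TTA TCG GGA TTT ATG CAG CCA TGA CTC CAT ATC — ATG at 10, stop TAA at 43 → 36 nt; ATG at 61, stop TGA at 70 → 12 nt.
Frame -2: CCA TAA AAA TGA CCA TAC CTT CTG CCT ACC CAC GCT TTA CAT AAC GTT TAT CGG GAT TTA TGC AGC CAT GAC TCC ATA TCC — no ATG→stop ORF.
Frame -3: CAT AAA AAT GAC CAT ACC TTC TGC CTA CCC ACG CTT TAC ATA ACG TTT ATC GGG ATT TAT GCA GCC ATG ACT CCA TAT CCG — no ATG→stop ORF.
Largest ORF found is 12 codons < 14, so no.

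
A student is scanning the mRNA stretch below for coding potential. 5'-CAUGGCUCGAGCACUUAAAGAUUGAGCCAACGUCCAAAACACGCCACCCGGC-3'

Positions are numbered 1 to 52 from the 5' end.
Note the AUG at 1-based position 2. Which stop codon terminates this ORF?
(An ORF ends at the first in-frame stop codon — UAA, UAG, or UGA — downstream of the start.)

UGA

Codons from position 2: AUG (2–4), GCU (5–7), CGA (8–10), GCA (11–13), CUU (14–16), AAA (17–19), GAU (20–22), UGA (23–25).
The first in-frame stop codon is UGA.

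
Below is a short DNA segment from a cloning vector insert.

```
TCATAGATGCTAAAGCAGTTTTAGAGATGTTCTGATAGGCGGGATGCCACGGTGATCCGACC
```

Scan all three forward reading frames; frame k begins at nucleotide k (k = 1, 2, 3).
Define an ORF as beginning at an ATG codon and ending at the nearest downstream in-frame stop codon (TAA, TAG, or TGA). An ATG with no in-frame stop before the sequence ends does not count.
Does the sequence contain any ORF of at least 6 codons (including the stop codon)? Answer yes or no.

Frame 1: TCA TAG ATG CTA AAG CAG TTT TAG AGA TGT TCT GAT AGG CGG GAT GCC ACG GTG ATC CGA — ATG at 7, stop TAG at 22 → 18 nt.
Frame 2: CAT AGA TGC TAA AGC AGT TTT AGA GAT GTT CTG ATA GGC GGG ATG CCA CGG TGA TCC GAC — ATG at 44, stop TGA at 53 → 12 nt.
Frame 3: ATA GAT GCT AAA GCA GTT TTA GAG ATG TTC TGA TAG GCG GGA TGC CAC GGT GAT CCG ACC — ATG at 27, stop TGA at 33 → 9 nt.
Frame 1 has an ORF of 6 codons (positions 7–24) ≥ 6, so yes.

yes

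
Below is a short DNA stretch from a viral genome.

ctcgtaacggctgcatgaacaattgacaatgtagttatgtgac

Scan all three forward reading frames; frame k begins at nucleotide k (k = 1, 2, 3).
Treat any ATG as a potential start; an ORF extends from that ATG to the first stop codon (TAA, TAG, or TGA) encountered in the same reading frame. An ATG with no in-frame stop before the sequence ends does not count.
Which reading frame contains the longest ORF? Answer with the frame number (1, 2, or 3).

Frame 1: CTC GTA ACG GCT GCA TGA ACA ATT GAC AAT GTA GTT ATG TGA — ATG at 37, stop TGA at 40 → 6 nt.
Frame 2: TCG TAA CGG CTG CAT GAA CAA TTG ACA ATG TAG TTA TGT GAC — ATG at 29, stop TAG at 32 → 6 nt.
Frame 3: CGT AAC GGC TGC ATG AAC AAT TGA CAA TGT AGT TAT GTG — ATG at 15, stop TGA at 24 → 12 nt.
Longest ORF is 12 nt in frame 3 (positions 15–26).

3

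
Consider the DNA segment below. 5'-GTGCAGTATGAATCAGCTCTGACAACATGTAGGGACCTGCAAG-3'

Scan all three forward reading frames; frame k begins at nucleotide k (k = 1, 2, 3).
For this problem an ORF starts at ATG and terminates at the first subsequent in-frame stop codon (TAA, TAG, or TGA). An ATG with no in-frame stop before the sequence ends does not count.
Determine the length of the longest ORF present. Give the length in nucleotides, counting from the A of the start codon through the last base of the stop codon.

15

Frame 1: GTG CAG TAT GAA TCA GCT CTG ACA ACA TGT AGG GAC CTG CAA — no ATG→stop ORF.
Frame 2: TGC AGT ATG AAT CAG CTC TGA CAA CAT GTA GGG ACC TGC AAG — ATG at 8, stop TGA at 20 → 15 nt.
Frame 3: GCA GTA TGA ATC AGC TCT GAC AAC ATG TAG GGA CCT GCA — ATG at 27, stop TAG at 30 → 6 nt.
Longest: frame 2, positions 8–22, 15 nt = 5 codons = 4 aa. → 15 nucleotides.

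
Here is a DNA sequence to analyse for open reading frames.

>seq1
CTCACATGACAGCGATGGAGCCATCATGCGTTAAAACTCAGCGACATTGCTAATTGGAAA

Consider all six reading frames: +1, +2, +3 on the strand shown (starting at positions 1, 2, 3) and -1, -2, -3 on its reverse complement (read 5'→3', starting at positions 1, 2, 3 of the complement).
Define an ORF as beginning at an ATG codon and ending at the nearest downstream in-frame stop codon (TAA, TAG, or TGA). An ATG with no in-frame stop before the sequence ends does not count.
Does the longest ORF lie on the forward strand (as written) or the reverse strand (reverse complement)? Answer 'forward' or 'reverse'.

Reverse complement (5'→3'): TTTCCAATTAGCAATGTCGCTGAGTTTTAACGCATGATGGCTCCATCGCTGTCATGTGAG
Frame +1: CTC ACA TGA CAG CGA TGG AGC CAT CAT GCG TTA AAA CTC AGC GAC ATT GCT AAT TGG AAA — no ATG→stop ORF.
Frame +2: TCA CAT GAC AGC GAT GGA GCC ATC ATG CGT TAA AAC TCA GCG ACA TTG CTA ATT GGA — ATG at 26, stop TAA at 32 → 9 nt.
Frame +3: CAC ATG ACA GCG ATG GAG CCA TCA TGC GTT AAA ACT CAG CGA CAT TGC TAA TTG GAA — ATG at 6, stop TAA at 51 → 48 nt; ATG at 15, stop TAA at 51 → 39 nt.
Frame -1: TTT CCA ATT AGC AAT GTC GCT GAG TTT TAA CGC ATG ATG GCT CCA TCG CTG TCA TGT GAG — no ATG→stop ORF.
Frame -2: TTC CAA TTA GCA ATG TCG CTG AGT TTT AAC GCA TGA TGG CTC CAT CGC TGT CAT GTG — ATG at 14, stop TGA at 35 → 24 nt.
Frame -3: TCC AAT TAG CAA TGT CGC TGA GTT TTA ACG CAT GAT GGC TCC ATC GCT GTC ATG TGA — ATG at 54, stop TGA at 57 → 6 nt.
Forward-strand max 48 nt; reverse-strand max 24 nt. The forward strand has the longer ORF.

forward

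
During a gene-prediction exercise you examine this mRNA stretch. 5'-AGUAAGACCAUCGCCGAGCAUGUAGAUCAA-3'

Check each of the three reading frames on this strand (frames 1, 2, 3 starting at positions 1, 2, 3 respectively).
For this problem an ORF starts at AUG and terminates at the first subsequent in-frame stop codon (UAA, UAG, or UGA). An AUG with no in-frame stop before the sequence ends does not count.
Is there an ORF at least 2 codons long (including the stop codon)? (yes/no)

Frame 1: AGU AAG ACC AUC GCC GAG CAU GUA GAU CAA — no AUG→stop ORF.
Frame 2: GUA AGA CCA UCG CCG AGC AUG UAG AUC — AUG at 20, stop UAG at 23 → 6 nt.
Frame 3: UAA GAC CAU CGC CGA GCA UGU AGA UCA — no AUG→stop ORF.
Frame 2 has an ORF of 2 codons (positions 20–25) ≥ 2, so yes.

yes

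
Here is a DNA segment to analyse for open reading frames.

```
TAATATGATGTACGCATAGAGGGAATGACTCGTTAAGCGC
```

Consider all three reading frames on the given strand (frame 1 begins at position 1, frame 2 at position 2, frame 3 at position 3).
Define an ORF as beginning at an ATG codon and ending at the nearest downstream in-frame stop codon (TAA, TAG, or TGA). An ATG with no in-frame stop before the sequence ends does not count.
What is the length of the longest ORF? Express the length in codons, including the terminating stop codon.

5

Frame 1: TAA TAT GAT GTA CGC ATA GAG GGA ATG ACT CGT TAA GCG — ATG at 25, stop TAA at 34 → 12 nt.
Frame 2: AAT ATG ATG TAC GCA TAG AGG GAA TGA CTC GTT AAG CGC — ATG at 5, stop TAG at 17 → 15 nt; ATG at 8, stop TAG at 17 → 12 nt.
Frame 3: ATA TGA TGT ACG CAT AGA GGG AAT GAC TCG TTA AGC — no ATG→stop ORF.
Longest: frame 2, positions 5–19, 15 nt = 5 codons = 4 aa. → 5 codons.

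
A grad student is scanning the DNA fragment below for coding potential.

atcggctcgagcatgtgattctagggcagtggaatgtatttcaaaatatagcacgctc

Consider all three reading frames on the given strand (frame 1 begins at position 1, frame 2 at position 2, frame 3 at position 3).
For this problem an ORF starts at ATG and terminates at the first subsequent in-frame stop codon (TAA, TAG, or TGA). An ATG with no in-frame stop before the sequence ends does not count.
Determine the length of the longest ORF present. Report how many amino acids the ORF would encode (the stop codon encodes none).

5

Frame 1: ATC GGC TCG AGC ATG TGA TTC TAG GGC AGT GGA ATG TAT TTC AAA ATA TAG CAC GCT — ATG at 13, stop TGA at 16 → 6 nt; ATG at 34, stop TAG at 49 → 18 nt.
Frame 2: TCG GCT CGA GCA TGT GAT TCT AGG GCA GTG GAA TGT ATT TCA AAA TAT AGC ACG CTC — no ATG→stop ORF.
Frame 3: CGG CTC GAG CAT GTG ATT CTA GGG CAG TGG AAT GTA TTT CAA AAT ATA GCA CGC — no ATG→stop ORF.
Longest: frame 1, positions 34–51, 18 nt = 6 codons = 5 aa. → 5 amino acids.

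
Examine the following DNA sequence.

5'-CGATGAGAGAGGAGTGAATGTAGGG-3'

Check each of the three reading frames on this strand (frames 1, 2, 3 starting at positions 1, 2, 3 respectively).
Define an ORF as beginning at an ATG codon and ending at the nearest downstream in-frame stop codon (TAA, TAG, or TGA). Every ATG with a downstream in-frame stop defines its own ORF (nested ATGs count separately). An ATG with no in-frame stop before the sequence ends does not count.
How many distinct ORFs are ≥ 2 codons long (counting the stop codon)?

2

Frame 1: CGA TGA GAG AGG AGT GAA TGT AGG — no ATG→stop ORF.
Frame 2: GAT GAG AGA GGA GTG AAT GTA GGG — no ATG→stop ORF.
Frame 3: ATG AGA GAG GAG TGA ATG TAG — ATG at 3, stop TGA at 15 → 15 nt; ATG at 18, stop TAG at 21 → 6 nt.
ORFs ≥ 2 codons: frame 3 3–17 (5 codons), frame 3 18–23 (2 codons). Count = 2.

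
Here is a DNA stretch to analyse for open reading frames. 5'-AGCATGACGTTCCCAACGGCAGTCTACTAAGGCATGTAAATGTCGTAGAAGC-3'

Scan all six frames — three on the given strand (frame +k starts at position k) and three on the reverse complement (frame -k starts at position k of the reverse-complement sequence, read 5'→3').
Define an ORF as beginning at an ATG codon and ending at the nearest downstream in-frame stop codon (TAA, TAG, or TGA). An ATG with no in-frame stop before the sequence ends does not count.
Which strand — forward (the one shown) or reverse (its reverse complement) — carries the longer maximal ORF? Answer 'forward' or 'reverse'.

forward

Reverse complement (5'→3'): GCTTCTACGACATTTACATGCCTTAGTAGACTGCCGTTGGGAACGTCATGCT
Frame +1: AGC ATG ACG TTC CCA ACG GCA GTC TAC TAA GGC ATG TAA ATG TCG TAG AAG — ATG at 4, stop TAA at 28 → 27 nt; ATG at 34, stop TAA at 37 → 6 nt; ATG at 40, stop TAG at 46 → 9 nt.
Frame +2: GCA TGA CGT TCC CAA CGG CAG TCT ACT AAG GCA TGT AAA TGT CGT AGA AGC — no ATG→stop ORF.
Frame +3: CAT GAC GTT CCC AAC GGC AGT CTA CTA AGG CAT GTA AAT GTC GTA GAA — no ATG→stop ORF.
Frame -1: GCT TCT ACG ACA TTT ACA TGC CTT AGT AGA CTG CCG TTG GGA ACG TCA TGC — no ATG→stop ORF.
Frame -2: CTT CTA CGA CAT TTA CAT GCC TTA GTA GAC TGC CGT TGG GAA CGT CAT GCT — no ATG→stop ORF.
Frame -3: TTC TAC GAC ATT TAC ATG CCT TAG TAG ACT GCC GTT GGG AAC GTC ATG — ATG at 18, stop TAG at 24 → 9 nt.
Forward-strand max 27 nt; reverse-strand max 9 nt. The forward strand has the longer ORF.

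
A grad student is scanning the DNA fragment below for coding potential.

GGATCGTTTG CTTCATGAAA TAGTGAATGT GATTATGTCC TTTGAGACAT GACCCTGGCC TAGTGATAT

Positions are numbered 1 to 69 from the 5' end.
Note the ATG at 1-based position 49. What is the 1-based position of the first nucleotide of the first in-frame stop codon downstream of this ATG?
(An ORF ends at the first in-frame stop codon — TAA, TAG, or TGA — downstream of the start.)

61

Codons from position 49: ATG (49–51), ACC (52–54), CTG (55–57), GCC (58–60), TAG (61–63).
TAG is a stop codon; it begins at position 61.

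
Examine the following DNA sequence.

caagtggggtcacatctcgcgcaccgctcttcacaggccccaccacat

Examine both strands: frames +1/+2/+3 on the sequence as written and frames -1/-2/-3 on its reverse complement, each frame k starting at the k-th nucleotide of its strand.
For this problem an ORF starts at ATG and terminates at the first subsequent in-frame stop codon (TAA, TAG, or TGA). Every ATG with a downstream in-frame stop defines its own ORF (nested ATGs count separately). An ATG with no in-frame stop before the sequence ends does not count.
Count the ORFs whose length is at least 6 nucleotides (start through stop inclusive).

2

Reverse complement (5'→3'): ATGTGGTGGGGCCTGTGAAGAGCGGTGCGCGAGATGTGACCCCACTTG
Frame +1: CAA GTG GGG TCA CAT CTC GCG CAC CGC TCT TCA CAG GCC CCA CCA CAT — no ATG→stop ORF.
Frame +2: AAG TGG GGT CAC ATC TCG CGC ACC GCT CTT CAC AGG CCC CAC CAC — no ATG→stop ORF.
Frame +3: AGT GGG GTC ACA TCT CGC GCA CCG CTC TTC ACA GGC CCC ACC ACA — no ATG→stop ORF.
Frame -1: ATG TGG TGG GGC CTG TGA AGA GCG GTG CGC GAG ATG TGA CCC CAC TTG — ATG at 1, stop TGA at 16 → 18 nt; ATG at 34, stop TGA at 37 → 6 nt.
Frame -2: TGT GGT GGG GCC TGT GAA GAG CGG TGC GCG AGA TGT GAC CCC ACT — no ATG→stop ORF.
Frame -3: GTG GTG GGG CCT GTG AAG AGC GGT GCG CGA GAT GTG ACC CCA CTT — no ATG→stop ORF.
ORFs ≥ 6 nucleotides: frame -1 1–18 (18 nucleotides), frame -1 34–39 (6 nucleotides). Count = 2.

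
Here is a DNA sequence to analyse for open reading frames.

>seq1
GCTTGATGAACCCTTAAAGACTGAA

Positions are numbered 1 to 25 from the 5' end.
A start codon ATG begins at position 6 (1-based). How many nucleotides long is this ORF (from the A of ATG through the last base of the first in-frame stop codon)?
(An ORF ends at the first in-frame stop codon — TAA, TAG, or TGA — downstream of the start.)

12

Codons from position 6: ATG (6–8), AAC (9–11), CCT (12–14), TAA (15–17).
TAA is the first in-frame stop; ORF spans 6–17, 12 nucleotides.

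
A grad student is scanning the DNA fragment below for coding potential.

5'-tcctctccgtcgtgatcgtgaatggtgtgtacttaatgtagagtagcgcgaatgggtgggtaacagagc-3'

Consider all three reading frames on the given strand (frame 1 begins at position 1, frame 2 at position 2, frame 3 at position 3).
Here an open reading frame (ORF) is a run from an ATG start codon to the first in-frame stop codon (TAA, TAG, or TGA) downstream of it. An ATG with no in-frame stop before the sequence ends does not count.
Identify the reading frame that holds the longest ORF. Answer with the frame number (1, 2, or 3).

1

Frame 1: TCC TCT CCG TCG TGA TCG TGA ATG GTG TGT ACT TAA TGT AGA GTA GCG CGA ATG GGT GGG TAA CAG AGC — ATG at 22, stop TAA at 34 → 15 nt; ATG at 52, stop TAA at 61 → 12 nt.
Frame 2: CCT CTC CGT CGT GAT CGT GAA TGG TGT GTA CTT AAT GTA GAG TAG CGC GAA TGG GTG GGT AAC AGA — no ATG→stop ORF.
Frame 3: CTC TCC GTC GTG ATC GTG AAT GGT GTG TAC TTA ATG TAG AGT AGC GCG AAT GGG TGG GTA ACA GAG — ATG at 36, stop TAG at 39 → 6 nt.
Longest ORF is 15 nt in frame 1 (positions 22–36).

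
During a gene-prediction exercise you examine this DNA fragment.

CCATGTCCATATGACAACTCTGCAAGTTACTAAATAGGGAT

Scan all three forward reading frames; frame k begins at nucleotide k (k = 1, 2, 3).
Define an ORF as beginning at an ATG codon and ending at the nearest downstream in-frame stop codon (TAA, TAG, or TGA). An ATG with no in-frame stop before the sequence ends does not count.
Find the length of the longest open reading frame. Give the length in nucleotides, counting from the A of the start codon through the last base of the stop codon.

Frame 1: CCA TGT CCA TAT GAC AAC TCT GCA AGT TAC TAA ATA GGG — no ATG→stop ORF.
Frame 2: CAT GTC CAT ATG ACA ACT CTG CAA GTT ACT AAA TAG GGA — ATG at 11, stop TAG at 35 → 27 nt.
Frame 3: ATG TCC ATA TGA CAA CTC TGC AAG TTA CTA AAT AGG GAT — ATG at 3, stop TGA at 12 → 12 nt.
Longest: frame 2, positions 11–37, 27 nt = 9 codons = 8 aa. → 27 nucleotides.

27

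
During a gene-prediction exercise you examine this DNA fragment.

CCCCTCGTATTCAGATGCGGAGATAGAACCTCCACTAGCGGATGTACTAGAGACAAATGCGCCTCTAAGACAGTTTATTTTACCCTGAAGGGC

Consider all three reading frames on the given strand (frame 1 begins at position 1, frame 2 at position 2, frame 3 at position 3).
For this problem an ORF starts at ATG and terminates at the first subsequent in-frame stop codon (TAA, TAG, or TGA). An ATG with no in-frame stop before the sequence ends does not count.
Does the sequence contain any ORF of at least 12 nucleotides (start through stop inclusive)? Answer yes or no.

Frame 1: CCC CTC GTA TTC AGA TGC GGA GAT AGA ACC TCC ACT AGC GGA TGT ACT AGA GAC AAA TGC GCC TCT AAG ACA GTT TAT TTT ACC CTG AAG GGC — no ATG→stop ORF.
Frame 2: CCC TCG TAT TCA GAT GCG GAG ATA GAA CCT CCA CTA GCG GAT GTA CTA GAG ACA AAT GCG CCT CTA AGA CAG TTT ATT TTA CCC TGA AGG — no ATG→stop ORF.
Frame 3: CCT CGT ATT CAG ATG CGG AGA TAG AAC CTC CAC TAG CGG ATG TAC TAG AGA CAA ATG CGC CTC TAA GAC AGT TTA TTT TAC CCT GAA GGG — ATG at 15, stop TAG at 24 → 12 nt; ATG at 42, stop TAG at 48 → 9 nt; ATG at 57, stop TAA at 66 → 12 nt.
Frame 3 has an ORF of 12 nucleotides (positions 15–26) ≥ 12, so yes.

yes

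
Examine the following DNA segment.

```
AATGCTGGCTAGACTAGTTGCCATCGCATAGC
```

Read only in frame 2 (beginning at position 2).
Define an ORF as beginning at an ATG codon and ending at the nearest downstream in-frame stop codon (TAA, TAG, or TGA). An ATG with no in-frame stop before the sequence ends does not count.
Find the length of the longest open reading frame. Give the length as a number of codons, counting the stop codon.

Frame 2: ATG CTG GCT AGA CTA GTT GCC ATC GCA TAG — ATG at 2, stop TAG at 29 → 30 nt.
Longest: frame 2, positions 2–31, 30 nt = 10 codons = 9 aa. → 10 codons.

10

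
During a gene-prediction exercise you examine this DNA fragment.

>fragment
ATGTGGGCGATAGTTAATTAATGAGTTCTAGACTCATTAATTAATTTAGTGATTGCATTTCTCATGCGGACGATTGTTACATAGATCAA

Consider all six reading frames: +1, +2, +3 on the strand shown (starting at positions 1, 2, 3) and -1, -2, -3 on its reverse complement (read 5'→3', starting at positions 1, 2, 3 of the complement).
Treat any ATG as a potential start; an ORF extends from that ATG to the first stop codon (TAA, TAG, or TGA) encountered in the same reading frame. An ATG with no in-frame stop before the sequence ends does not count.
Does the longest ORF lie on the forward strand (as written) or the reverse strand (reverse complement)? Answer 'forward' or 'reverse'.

reverse

Reverse complement (5'→3'): TTGATCTATGTAACAATCGTCCGCATGAGAAATGCAATCACTAAATTAATTAATGAGTCTAGAACTCATTAATTAACTATCGCCCACAT
Frame +1: ATG TGG GCG ATA GTT AAT TAA TGA GTT CTA GAC TCA TTA ATT AAT TTA GTG ATT GCA TTT CTC ATG CGG ACG ATT GTT ACA TAG ATC — ATG at 1, stop TAA at 19 → 21 nt; ATG at 64, stop TAG at 82 → 21 nt.
Frame +2: TGT GGG CGA TAG TTA ATT AAT GAG TTC TAG ACT CAT TAA TTA ATT TAG TGA TTG CAT TTC TCA TGC GGA CGA TTG TTA CAT AGA TCA — no ATG→stop ORF.
Frame +3: GTG GGC GAT AGT TAA TTA ATG AGT TCT AGA CTC ATT AAT TAA TTT AGT GAT TGC ATT TCT CAT GCG GAC GAT TGT TAC ATA GAT CAA — ATG at 21, stop TAA at 42 → 24 nt.
Frame -1: TTG ATC TAT GTA ACA ATC GTC CGC ATG AGA AAT GCA ATC ACT AAA TTA ATT AAT GAG TCT AGA ACT CAT TAA TTA ACT ATC GCC CAC — ATG at 25, stop TAA at 70 → 48 nt.
Frame -2: TGA TCT ATG TAA CAA TCG TCC GCA TGA GAA ATG CAA TCA CTA AAT TAA TTA ATG AGT CTA GAA CTC ATT AAT TAA CTA TCG CCC ACA — ATG at 8, stop TAA at 11 → 6 nt; ATG at 32, stop TAA at 47 → 18 nt; ATG at 53, stop TAA at 74 → 24 nt.
Frame -3: GAT CTA TGT AAC AAT CGT CCG CAT GAG AAA TGC AAT CAC TAA ATT AAT TAA TGA GTC TAG AAC TCA TTA ATT AAC TAT CGC CCA CAT — no ATG→stop ORF.
Forward-strand max 24 nt; reverse-strand max 48 nt. The reverse strand has the longer ORF.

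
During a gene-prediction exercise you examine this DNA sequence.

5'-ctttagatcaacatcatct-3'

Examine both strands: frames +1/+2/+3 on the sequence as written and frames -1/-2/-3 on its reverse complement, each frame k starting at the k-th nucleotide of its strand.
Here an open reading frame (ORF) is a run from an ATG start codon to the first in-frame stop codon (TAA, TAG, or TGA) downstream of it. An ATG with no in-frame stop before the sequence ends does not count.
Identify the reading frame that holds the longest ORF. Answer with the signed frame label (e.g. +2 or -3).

-3

Reverse complement (5'→3'): AGATGATGTTGATCTAAAG
Frame +1: CTT TAG ATC AAC ATC ATC — no ATG→stop ORF.
Frame +2: TTT AGA TCA ACA TCA TCT — no ATG→stop ORF.
Frame +3: TTA GAT CAA CAT CAT — no ATG→stop ORF.
Frame -1: AGA TGA TGT TGA TCT AAA — no ATG→stop ORF.
Frame -2: GAT GAT GTT GAT CTA AAG — no ATG→stop ORF.
Frame -3: ATG ATG TTG ATC TAA — ATG at 3, stop TAA at 15 → 15 nt; ATG at 6, stop TAA at 15 → 12 nt.
Longest ORF is 15 nt in frame -3 (positions 3–17).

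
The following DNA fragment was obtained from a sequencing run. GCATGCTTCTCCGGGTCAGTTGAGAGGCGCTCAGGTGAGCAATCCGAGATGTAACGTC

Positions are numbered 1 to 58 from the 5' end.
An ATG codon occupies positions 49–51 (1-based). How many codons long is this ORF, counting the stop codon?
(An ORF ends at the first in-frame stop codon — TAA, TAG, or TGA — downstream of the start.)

2

Codons from position 49: ATG (49–51), TAA (52–54).
TAA is the first in-frame stop; that's 2 codons including the stop.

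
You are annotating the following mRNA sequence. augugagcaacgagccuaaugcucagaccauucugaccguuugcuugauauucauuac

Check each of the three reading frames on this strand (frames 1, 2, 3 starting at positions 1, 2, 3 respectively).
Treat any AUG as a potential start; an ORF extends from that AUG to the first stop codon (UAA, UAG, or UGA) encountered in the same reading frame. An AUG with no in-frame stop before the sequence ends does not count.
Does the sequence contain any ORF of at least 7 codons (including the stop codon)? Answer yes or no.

Frame 1: AUG UGA GCA ACG AGC CUA AUG CUC AGA CCA UUC UGA CCG UUU GCU UGA UAU UCA UUA — AUG at 1, stop UGA at 4 → 6 nt; AUG at 19, stop UGA at 34 → 18 nt.
Frame 2: UGU GAG CAA CGA GCC UAA UGC UCA GAC CAU UCU GAC CGU UUG CUU GAU AUU CAU UAC — no AUG→stop ORF.
Frame 3: GUG AGC AAC GAG CCU AAU GCU CAG ACC AUU CUG ACC GUU UGC UUG AUA UUC AUU — no AUG→stop ORF.
Largest ORF found is 6 codons < 7, so no.

no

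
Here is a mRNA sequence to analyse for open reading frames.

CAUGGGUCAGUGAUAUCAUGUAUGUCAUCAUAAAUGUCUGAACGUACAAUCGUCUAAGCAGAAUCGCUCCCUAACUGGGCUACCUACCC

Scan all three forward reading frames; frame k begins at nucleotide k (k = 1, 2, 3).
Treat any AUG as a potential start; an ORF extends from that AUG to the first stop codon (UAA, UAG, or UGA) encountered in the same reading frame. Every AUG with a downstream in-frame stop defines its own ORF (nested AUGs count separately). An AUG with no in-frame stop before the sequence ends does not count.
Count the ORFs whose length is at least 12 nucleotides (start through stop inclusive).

Frame 1: CAU GGG UCA GUG AUA UCA UGU AUG UCA UCA UAA AUG UCU GAA CGU ACA AUC GUC UAA GCA GAA UCG CUC CCU AAC UGG GCU ACC UAC — AUG at 22, stop UAA at 31 → 12 nt; AUG at 34, stop UAA at 55 → 24 nt.
Frame 2: AUG GGU CAG UGA UAU CAU GUA UGU CAU CAU AAA UGU CUG AAC GUA CAA UCG UCU AAG CAG AAU CGC UCC CUA ACU GGG CUA CCU ACC — AUG at 2, stop UGA at 11 → 12 nt.
Frame 3: UGG GUC AGU GAU AUC AUG UAU GUC AUC AUA AAU GUC UGA ACG UAC AAU CGU CUA AGC AGA AUC GCU CCC UAA CUG GGC UAC CUA CCC — AUG at 18, stop UGA at 39 → 24 nt.
ORFs ≥ 12 nucleotides: frame 1 22–33 (12 nucleotides), frame 1 34–57 (24 nucleotides), frame 2 2–13 (12 nucleotides), frame 3 18–41 (24 nucleotides). Count = 4.

4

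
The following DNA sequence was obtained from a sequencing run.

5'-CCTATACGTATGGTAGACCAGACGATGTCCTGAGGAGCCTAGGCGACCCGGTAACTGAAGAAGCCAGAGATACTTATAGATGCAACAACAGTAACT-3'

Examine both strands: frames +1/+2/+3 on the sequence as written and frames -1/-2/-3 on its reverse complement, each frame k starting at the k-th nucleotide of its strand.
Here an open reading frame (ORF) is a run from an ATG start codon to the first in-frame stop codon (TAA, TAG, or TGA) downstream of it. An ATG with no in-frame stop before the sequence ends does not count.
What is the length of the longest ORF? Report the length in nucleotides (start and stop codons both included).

Reverse complement (5'→3'): AGTTACTGTTGTTGCATCTATAAGTATCTCTGGCTTCTTCAGTTACCGGGTCGCCTAGGCTCCTCAGGACATCGTCTGGTCTACCATACGTATAGG
Frame +1: CCT ATA CGT ATG GTA GAC CAG ACG ATG TCC TGA GGA GCC TAG GCG ACC CGG TAA CTG AAG AAG CCA GAG ATA CTT ATA GAT GCA ACA ACA GTA ACT — ATG at 10, stop TGA at 31 → 24 nt; ATG at 25, stop TGA at 31 → 9 nt.
Frame +2: CTA TAC GTA TGG TAG ACC AGA CGA TGT CCT GAG GAG CCT AGG CGA CCC GGT AAC TGA AGA AGC CAG AGA TAC TTA TAG ATG CAA CAA CAG TAA — ATG at 80, stop TAA at 92 → 15 nt.
Frame +3: TAT ACG TAT GGT AGA CCA GAC GAT GTC CTG AGG AGC CTA GGC GAC CCG GTA ACT GAA GAA GCC AGA GAT ACT TAT AGA TGC AAC AAC AGT AAC — no ATG→stop ORF.
Frame -1: AGT TAC TGT TGT TGC ATC TAT AAG TAT CTC TGG CTT CTT CAG TTA CCG GGT CGC CTA GGC TCC TCA GGA CAT CGT CTG GTC TAC CAT ACG TAT AGG — no ATG→stop ORF.
Frame -2: GTT ACT GTT GTT GCA TCT ATA AGT ATC TCT GGC TTC TTC AGT TAC CGG GTC GCC TAG GCT CCT CAG GAC ATC GTC TGG TCT ACC ATA CGT ATA — no ATG→stop ORF.
Frame -3: TTA CTG TTG TTG CAT CTA TAA GTA TCT CTG GCT TCT TCA GTT ACC GGG TCG CCT AGG CTC CTC AGG ACA TCG TCT GGT CTA CCA TAC GTA TAG — no ATG→stop ORF.
Longest: frame +1, positions 10–33, 24 nt = 8 codons = 7 aa. → 24 nucleotides.

24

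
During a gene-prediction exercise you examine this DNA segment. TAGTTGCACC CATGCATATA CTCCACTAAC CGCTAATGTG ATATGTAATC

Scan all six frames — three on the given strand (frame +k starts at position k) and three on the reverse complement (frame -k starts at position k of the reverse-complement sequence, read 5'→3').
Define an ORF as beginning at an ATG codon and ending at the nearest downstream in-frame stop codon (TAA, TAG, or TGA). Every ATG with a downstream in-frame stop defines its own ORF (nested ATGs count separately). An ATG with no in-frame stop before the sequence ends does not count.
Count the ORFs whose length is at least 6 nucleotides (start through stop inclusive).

3

Reverse complement (5'→3'): GATTACATATCACATTAGCGGTTAGTGGAGTATATGCATGGGTGCAACTA
Frame +1: TAG TTG CAC CCA TGC ATA TAC TCC ACT AAC CGC TAA TGT GAT ATG TAA — ATG at 43, stop TAA at 46 → 6 nt.
Frame +2: AGT TGC ACC CAT GCA TAT ACT CCA CTA ACC GCT AAT GTG ATA TGT AAT — no ATG→stop ORF.
Frame +3: GTT GCA CCC ATG CAT ATA CTC CAC TAA CCG CTA ATG TGA TAT GTA ATC — ATG at 12, stop TAA at 27 → 18 nt; ATG at 36, stop TGA at 39 → 6 nt.
Frame -1: GAT TAC ATA TCA CAT TAG CGG TTA GTG GAG TAT ATG CAT GGG TGC AAC — no ATG→stop ORF.
Frame -2: ATT ACA TAT CAC ATT AGC GGT TAG TGG AGT ATA TGC ATG GGT GCA ACT — no ATG→stop ORF.
Frame -3: TTA CAT ATC ACA TTA GCG GTT AGT GGA GTA TAT GCA TGG GTG CAA CTA — no ATG→stop ORF.
ORFs ≥ 6 nucleotides: frame +1 43–48 (6 nucleotides), frame +3 12–29 (18 nucleotides), frame +3 36–41 (6 nucleotides). Count = 3.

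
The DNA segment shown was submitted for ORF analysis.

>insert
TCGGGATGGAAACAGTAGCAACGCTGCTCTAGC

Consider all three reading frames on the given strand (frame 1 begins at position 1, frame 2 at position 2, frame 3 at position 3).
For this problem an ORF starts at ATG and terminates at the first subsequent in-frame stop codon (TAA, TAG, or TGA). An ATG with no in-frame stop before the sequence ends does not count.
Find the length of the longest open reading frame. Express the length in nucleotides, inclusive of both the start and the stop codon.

Frame 1: TCG GGA TGG AAA CAG TAG CAA CGC TGC TCT AGC — no ATG→stop ORF.
Frame 2: CGG GAT GGA AAC AGT AGC AAC GCT GCT CTA — no ATG→stop ORF.
Frame 3: GGG ATG GAA ACA GTA GCA ACG CTG CTC TAG — ATG at 6, stop TAG at 30 → 27 nt.
Longest: frame 3, positions 6–32, 27 nt = 9 codons = 8 aa. → 27 nucleotides.

27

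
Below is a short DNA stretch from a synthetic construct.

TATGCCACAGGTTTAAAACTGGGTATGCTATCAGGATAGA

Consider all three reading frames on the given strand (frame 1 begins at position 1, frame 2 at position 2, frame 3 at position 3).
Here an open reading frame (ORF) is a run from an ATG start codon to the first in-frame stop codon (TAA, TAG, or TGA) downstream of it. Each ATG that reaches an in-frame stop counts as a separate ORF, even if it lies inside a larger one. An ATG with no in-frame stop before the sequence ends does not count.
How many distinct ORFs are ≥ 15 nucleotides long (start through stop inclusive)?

2

Frame 1: TAT GCC ACA GGT TTA AAA CTG GGT ATG CTA TCA GGA TAG — ATG at 25, stop TAG at 37 → 15 nt.
Frame 2: ATG CCA CAG GTT TAA AAC TGG GTA TGC TAT CAG GAT AGA — ATG at 2, stop TAA at 14 → 15 nt.
Frame 3: TGC CAC AGG TTT AAA ACT GGG TAT GCT ATC AGG ATA — no ATG→stop ORF.
ORFs ≥ 15 nucleotides: frame 1 25–39 (15 nucleotides), frame 2 2–16 (15 nucleotides). Count = 2.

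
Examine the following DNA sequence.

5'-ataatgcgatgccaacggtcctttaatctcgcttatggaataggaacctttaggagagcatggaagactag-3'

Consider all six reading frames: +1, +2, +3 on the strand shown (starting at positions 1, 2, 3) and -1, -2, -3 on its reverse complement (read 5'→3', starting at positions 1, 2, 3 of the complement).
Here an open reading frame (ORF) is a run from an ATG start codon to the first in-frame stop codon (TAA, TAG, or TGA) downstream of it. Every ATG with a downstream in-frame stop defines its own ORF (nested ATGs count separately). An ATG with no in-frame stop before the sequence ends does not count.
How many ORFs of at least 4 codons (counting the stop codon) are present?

Reverse complement (5'→3'): CTAGTCTTCCATGCTCTCCTAAAGGTTCCTATTCCATAAGCGAGATTAAAGGACCGTTGGCATCGCATTAT
Frame +1: ATA ATG CGA TGC CAA CGG TCC TTT AAT CTC GCT TAT GGA ATA GGA ACC TTT AGG AGA GCA TGG AAG ACT — no ATG→stop ORF.
Frame +2: TAA TGC GAT GCC AAC GGT CCT TTA ATC TCG CTT ATG GAA TAG GAA CCT TTA GGA GAG CAT GGA AGA CTA — ATG at 35, stop TAG at 41 → 9 nt.
Frame +3: AAT GCG ATG CCA ACG GTC CTT TAA TCT CGC TTA TGG AAT AGG AAC CTT TAG GAG AGC ATG GAA GAC TAG — ATG at 9, stop TAA at 24 → 18 nt; ATG at 60, stop TAG at 69 → 12 nt.
Frame -1: CTA GTC TTC CAT GCT CTC CTA AAG GTT CCT ATT CCA TAA GCG AGA TTA AAG GAC CGT TGG CAT CGC ATT — no ATG→stop ORF.
Frame -2: TAG TCT TCC ATG CTC TCC TAA AGG TTC CTA TTC CAT AAG CGA GAT TAA AGG ACC GTT GGC ATC GCA TTA — ATG at 11, stop TAA at 20 → 12 nt.
Frame -3: AGT CTT CCA TGC TCT CCT AAA GGT TCC TAT TCC ATA AGC GAG ATT AAA GGA CCG TTG GCA TCG CAT TAT — no ATG→stop ORF.
ORFs ≥ 4 codons: frame +3 9–26 (6 codons), frame +3 60–71 (4 codons), frame -2 11–22 (4 codons). Count = 3.

3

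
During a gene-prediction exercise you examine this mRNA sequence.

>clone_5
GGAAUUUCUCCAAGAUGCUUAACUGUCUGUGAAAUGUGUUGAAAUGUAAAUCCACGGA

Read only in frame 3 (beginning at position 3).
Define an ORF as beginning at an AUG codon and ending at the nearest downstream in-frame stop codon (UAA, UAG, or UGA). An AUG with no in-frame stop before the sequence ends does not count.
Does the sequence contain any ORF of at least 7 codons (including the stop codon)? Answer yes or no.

no

Frame 3: AAU UUC UCC AAG AUG CUU AAC UGU CUG UGA AAU GUG UUG AAA UGU AAA UCC ACG — AUG at 15, stop UGA at 30 → 18 nt.
Largest ORF found is 6 codons < 7, so no.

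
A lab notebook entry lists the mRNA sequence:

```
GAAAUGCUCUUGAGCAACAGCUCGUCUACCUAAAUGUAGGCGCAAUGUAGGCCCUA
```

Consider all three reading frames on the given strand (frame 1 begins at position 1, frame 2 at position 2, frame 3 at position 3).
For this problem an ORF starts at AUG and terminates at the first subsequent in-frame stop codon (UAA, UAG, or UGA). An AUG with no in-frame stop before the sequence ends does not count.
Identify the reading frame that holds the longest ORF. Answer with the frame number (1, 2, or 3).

Frame 1: GAA AUG CUC UUG AGC AAC AGC UCG UCU ACC UAA AUG UAG GCG CAA UGU AGG CCC — AUG at 4, stop UAA at 31 → 30 nt; AUG at 34, stop UAG at 37 → 6 nt.
Frame 2: AAA UGC UCU UGA GCA ACA GCU CGU CUA CCU AAA UGU AGG CGC AAU GUA GGC CCU — no AUG→stop ORF.
Frame 3: AAU GCU CUU GAG CAA CAG CUC GUC UAC CUA AAU GUA GGC GCA AUG UAG GCC CUA — AUG at 45, stop UAG at 48 → 6 nt.
Longest ORF is 30 nt in frame 1 (positions 4–33).

1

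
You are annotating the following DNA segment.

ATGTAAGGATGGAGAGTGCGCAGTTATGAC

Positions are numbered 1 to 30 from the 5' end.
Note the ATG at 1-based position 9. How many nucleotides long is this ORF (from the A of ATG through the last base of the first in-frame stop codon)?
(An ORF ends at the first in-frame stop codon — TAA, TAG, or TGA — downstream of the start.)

21

Codons from position 9: ATG (9–11), GAG (12–14), AGT (15–17), GCG (18–20), CAG (21–23), TTA (24–26), TGA (27–29).
TGA is the first in-frame stop; ORF spans 9–29, 21 nucleotides.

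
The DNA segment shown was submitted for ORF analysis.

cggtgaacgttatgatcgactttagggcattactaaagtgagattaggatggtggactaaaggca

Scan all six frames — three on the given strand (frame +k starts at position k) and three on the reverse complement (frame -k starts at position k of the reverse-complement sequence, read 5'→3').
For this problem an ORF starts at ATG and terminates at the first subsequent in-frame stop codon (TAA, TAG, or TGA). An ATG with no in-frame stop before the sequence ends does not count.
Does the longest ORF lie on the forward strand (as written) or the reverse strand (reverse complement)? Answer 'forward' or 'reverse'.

Reverse complement (5'→3'): TGCCTTTAGTCCACCATCCTAATCTCACTTTAGTAATGCCCTAAAGTCGATCATAACGTTCACCG
Frame +1: CGG TGA ACG TTA TGA TCG ACT TTA GGG CAT TAC TAA AGT GAG ATT AGG ATG GTG GAC TAA AGG — ATG at 49, stop TAA at 58 → 12 nt.
Frame +2: GGT GAA CGT TAT GAT CGA CTT TAG GGC ATT ACT AAA GTG AGA TTA GGA TGG TGG ACT AAA GGC — no ATG→stop ORF.
Frame +3: GTG AAC GTT ATG ATC GAC TTT AGG GCA TTA CTA AAG TGA GAT TAG GAT GGT GGA CTA AAG GCA — ATG at 12, stop TGA at 39 → 30 nt.
Frame -1: TGC CTT TAG TCC ACC ATC CTA ATC TCA CTT TAG TAA TGC CCT AAA GTC GAT CAT AAC GTT CAC — no ATG→stop ORF.
Frame -2: GCC TTT AGT CCA CCA TCC TAA TCT CAC TTT AGT AAT GCC CTA AAG TCG ATC ATA ACG TTC ACC — no ATG→stop ORF.
Frame -3: CCT TTA GTC CAC CAT CCT AAT CTC ACT TTA GTA ATG CCC TAA AGT CGA TCA TAA CGT TCA CCG — ATG at 36, stop TAA at 42 → 9 nt.
Forward-strand max 30 nt; reverse-strand max 9 nt. The forward strand has the longer ORF.

forward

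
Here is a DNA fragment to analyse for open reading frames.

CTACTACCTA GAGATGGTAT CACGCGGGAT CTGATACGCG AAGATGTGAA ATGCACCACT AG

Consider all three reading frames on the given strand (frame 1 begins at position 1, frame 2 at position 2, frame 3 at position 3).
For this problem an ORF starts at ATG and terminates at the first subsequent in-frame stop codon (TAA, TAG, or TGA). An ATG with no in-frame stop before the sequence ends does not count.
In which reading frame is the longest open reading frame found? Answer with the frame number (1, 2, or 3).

2

Frame 1: CTA CTA CCT AGA GAT GGT ATC ACG CGG GAT CTG ATA CGC GAA GAT GTG AAA TGC ACC ACT — no ATG→stop ORF.
Frame 2: TAC TAC CTA GAG ATG GTA TCA CGC GGG ATC TGA TAC GCG AAG ATG TGA AAT GCA CCA CTA — ATG at 14, stop TGA at 32 → 21 nt; ATG at 44, stop TGA at 47 → 6 nt.
Frame 3: ACT ACC TAG AGA TGG TAT CAC GCG GGA TCT GAT ACG CGA AGA TGT GAA ATG CAC CAC TAG — ATG at 51, stop TAG at 60 → 12 nt.
Longest ORF is 21 nt in frame 2 (positions 14–34).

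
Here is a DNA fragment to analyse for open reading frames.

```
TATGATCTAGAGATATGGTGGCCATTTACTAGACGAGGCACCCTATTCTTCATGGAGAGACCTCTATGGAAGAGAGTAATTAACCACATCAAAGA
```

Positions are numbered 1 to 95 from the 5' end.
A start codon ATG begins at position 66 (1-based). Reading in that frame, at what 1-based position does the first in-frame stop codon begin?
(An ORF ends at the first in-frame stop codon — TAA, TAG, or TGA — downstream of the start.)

Codons from position 66: ATG (66–68), GAA (69–71), GAG (72–74), AGT (75–77), AAT (78–80), TAA (81–83).
TAA is a stop codon; it begins at position 81.

81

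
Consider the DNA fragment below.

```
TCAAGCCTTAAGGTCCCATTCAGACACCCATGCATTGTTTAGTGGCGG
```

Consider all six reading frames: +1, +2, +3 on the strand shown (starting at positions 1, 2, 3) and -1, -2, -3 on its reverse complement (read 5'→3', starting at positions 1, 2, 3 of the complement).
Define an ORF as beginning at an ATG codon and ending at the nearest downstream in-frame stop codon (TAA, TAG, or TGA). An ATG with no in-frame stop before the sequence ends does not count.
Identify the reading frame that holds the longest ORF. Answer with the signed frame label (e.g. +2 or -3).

Reverse complement (5'→3'): CCGCCACTAAACAATGCATGGGTGTCTGAATGGGACCTTAAGGCTTGA
Frame +1: TCA AGC CTT AAG GTC CCA TTC AGA CAC CCA TGC ATT GTT TAG TGG CGG — no ATG→stop ORF.
Frame +2: CAA GCC TTA AGG TCC CAT TCA GAC ACC CAT GCA TTG TTT AGT GGC — no ATG→stop ORF.
Frame +3: AAG CCT TAA GGT CCC ATT CAG ACA CCC ATG CAT TGT TTA GTG GCG — no ATG→stop ORF.
Frame -1: CCG CCA CTA AAC AAT GCA TGG GTG TCT GAA TGG GAC CTT AAG GCT TGA — no ATG→stop ORF.
Frame -2: CGC CAC TAA ACA ATG CAT GGG TGT CTG AAT GGG ACC TTA AGG CTT — no ATG→stop ORF.
Frame -3: GCC ACT AAA CAA TGC ATG GGT GTC TGA ATG GGA CCT TAA GGC TTG — ATG at 18, stop TGA at 27 → 12 nt; ATG at 30, stop TAA at 39 → 12 nt.
Longest ORF is 12 nt in frame -3 (positions 18–29).

-3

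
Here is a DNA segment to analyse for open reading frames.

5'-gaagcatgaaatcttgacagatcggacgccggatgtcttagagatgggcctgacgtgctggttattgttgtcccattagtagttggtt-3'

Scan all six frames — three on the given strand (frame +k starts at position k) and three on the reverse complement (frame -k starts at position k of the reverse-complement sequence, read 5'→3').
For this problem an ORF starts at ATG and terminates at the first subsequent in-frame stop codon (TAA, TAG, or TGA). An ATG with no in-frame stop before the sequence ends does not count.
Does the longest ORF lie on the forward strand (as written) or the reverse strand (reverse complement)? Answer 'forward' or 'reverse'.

forward

Reverse complement (5'→3'): AACCAACTACTAATGGGACAACAATAACCAGCACGTCAGGCCCATCTCTAAGACATCCGGCGTCCGATCTGTCAAGATTTCATGCTTC
Frame +1: GAA GCA TGA AAT CTT GAC AGA TCG GAC GCC GGA TGT CTT AGA GAT GGG CCT GAC GTG CTG GTT ATT GTT GTC CCA TTA GTA GTT GGT — no ATG→stop ORF.
Frame +2: AAG CAT GAA ATC TTG ACA GAT CGG ACG CCG GAT GTC TTA GAG ATG GGC CTG ACG TGC TGG TTA TTG TTG TCC CAT TAG TAG TTG GTT — ATG at 44, stop TAG at 77 → 36 nt.
Frame +3: AGC ATG AAA TCT TGA CAG ATC GGA CGC CGG ATG TCT TAG AGA TGG GCC TGA CGT GCT GGT TAT TGT TGT CCC ATT AGT AGT TGG — ATG at 6, stop TGA at 15 → 12 nt; ATG at 33, stop TAG at 39 → 9 nt.
Frame -1: AAC CAA CTA CTA ATG GGA CAA CAA TAA CCA GCA CGT CAG GCC CAT CTC TAA GAC ATC CGG CGT CCG ATC TGT CAA GAT TTC ATG CTT — ATG at 13, stop TAA at 25 → 15 nt.
Frame -2: ACC AAC TAC TAA TGG GAC AAC AAT AAC CAG CAC GTC AGG CCC ATC TCT AAG ACA TCC GGC GTC CGA TCT GTC AAG ATT TCA TGC TTC — no ATG→stop ORF.
Frame -3: CCA ACT ACT AAT GGG ACA ACA ATA ACC AGC ACG TCA GGC CCA TCT CTA AGA CAT CCG GCG TCC GAT CTG TCA AGA TTT CAT GCT — no ATG→stop ORF.
Forward-strand max 36 nt; reverse-strand max 15 nt. The forward strand has the longer ORF.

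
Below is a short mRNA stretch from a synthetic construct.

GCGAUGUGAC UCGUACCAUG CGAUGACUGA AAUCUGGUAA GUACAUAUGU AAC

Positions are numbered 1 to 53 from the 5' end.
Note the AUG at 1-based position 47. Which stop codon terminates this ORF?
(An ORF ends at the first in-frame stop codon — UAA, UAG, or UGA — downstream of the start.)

Codons from position 47: AUG (47–49), UAA (50–52).
The first in-frame stop codon is UAA.

UAA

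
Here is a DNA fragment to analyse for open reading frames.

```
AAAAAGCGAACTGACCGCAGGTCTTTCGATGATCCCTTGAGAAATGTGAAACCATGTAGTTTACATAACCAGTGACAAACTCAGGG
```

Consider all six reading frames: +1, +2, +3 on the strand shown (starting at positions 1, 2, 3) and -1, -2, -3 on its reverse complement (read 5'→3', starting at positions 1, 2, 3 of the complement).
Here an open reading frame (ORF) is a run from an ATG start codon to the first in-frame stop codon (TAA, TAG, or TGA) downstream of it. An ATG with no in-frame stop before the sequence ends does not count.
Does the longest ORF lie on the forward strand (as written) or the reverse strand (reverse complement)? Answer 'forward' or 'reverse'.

Reverse complement (5'→3'): CCCTGAGTTTGTCACTGGTTATGTAAACTACATGGTTTCACATTTCTCAAGGGATCATCGAAAGACCTGCGGTCAGTTCGCTTTTT
Frame +1: AAA AAG CGA ACT GAC CGC AGG TCT TTC GAT GAT CCC TTG AGA AAT GTG AAA CCA TGT AGT TTA CAT AAC CAG TGA CAA ACT CAG — no ATG→stop ORF.
Frame +2: AAA AGC GAA CTG ACC GCA GGT CTT TCG ATG ATC CCT TGA GAA ATG TGA AAC CAT GTA GTT TAC ATA ACC AGT GAC AAA CTC AGG — ATG at 29, stop TGA at 38 → 12 nt; ATG at 44, stop TGA at 47 → 6 nt.
Frame +3: AAA GCG AAC TGA CCG CAG GTC TTT CGA TGA TCC CTT GAG AAA TGT GAA ACC ATG TAG TTT ACA TAA CCA GTG ACA AAC TCA GGG — ATG at 54, stop TAG at 57 → 6 nt.
Frame -1: CCC TGA GTT TGT CAC TGG TTA TGT AAA CTA CAT GGT TTC ACA TTT CTC AAG GGA TCA TCG AAA GAC CTG CGG TCA GTT CGC TTT — no ATG→stop ORF.
Frame -2: CCT GAG TTT GTC ACT GGT TAT GTA AAC TAC ATG GTT TCA CAT TTC TCA AGG GAT CAT CGA AAG ACC TGC GGT CAG TTC GCT TTT — no ATG→stop ORF.
Frame -3: CTG AGT TTG TCA CTG GTT ATG TAA ACT ACA TGG TTT CAC ATT TCT CAA GGG ATC ATC GAA AGA CCT GCG GTC AGT TCG CTT TTT — ATG at 21, stop TAA at 24 → 6 nt.
Forward-strand max 12 nt; reverse-strand max 6 nt. The forward strand has the longer ORF.

forward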